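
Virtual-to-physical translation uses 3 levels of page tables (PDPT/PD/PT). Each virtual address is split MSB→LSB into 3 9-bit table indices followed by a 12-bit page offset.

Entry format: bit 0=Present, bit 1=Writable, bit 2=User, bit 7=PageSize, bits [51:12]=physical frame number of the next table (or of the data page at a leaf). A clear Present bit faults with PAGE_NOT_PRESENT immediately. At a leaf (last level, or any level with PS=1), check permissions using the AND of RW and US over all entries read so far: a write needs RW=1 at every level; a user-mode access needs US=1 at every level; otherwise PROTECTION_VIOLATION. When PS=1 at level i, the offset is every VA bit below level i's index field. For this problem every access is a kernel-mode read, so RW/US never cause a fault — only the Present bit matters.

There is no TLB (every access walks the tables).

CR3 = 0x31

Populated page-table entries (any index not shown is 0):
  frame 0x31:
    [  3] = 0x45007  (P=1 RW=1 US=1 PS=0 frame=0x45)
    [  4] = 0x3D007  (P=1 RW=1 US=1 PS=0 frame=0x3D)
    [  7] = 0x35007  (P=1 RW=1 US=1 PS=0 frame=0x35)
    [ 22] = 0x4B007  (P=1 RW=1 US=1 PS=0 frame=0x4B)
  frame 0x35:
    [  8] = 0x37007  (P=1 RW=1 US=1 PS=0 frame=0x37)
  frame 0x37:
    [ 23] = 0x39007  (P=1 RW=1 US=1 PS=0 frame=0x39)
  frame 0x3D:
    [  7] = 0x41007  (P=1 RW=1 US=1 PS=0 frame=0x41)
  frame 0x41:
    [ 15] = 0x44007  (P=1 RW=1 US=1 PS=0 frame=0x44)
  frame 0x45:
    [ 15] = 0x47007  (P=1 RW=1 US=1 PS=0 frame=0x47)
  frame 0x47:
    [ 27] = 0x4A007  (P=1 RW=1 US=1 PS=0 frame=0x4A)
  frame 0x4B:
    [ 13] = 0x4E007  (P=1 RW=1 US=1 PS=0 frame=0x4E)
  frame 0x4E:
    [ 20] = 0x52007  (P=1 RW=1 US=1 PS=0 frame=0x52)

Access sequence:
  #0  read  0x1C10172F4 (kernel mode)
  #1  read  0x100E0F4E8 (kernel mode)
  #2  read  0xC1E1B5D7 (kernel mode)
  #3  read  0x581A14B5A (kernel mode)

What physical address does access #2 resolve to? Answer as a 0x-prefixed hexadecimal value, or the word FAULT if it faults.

Trace:
#0 VA=0x1C10172F4 (r,kernel):
  L0: frame=0x31 idx=7 entry=0x35007 [P=1 RW=1 US=1 PS=0]
  L1: frame=0x35 idx=8 entry=0x37007 [P=1 RW=1 US=1 PS=0]
  L2: frame=0x37 idx=23 entry=0x39007 [P=1 RW=1 US=1 PS=0]
  ✓ 0x392F4  — 3 lookups
#1 VA=0x100E0F4E8 (r,kernel):
  L0: frame=0x31 idx=4 entry=0x3D007 [P=1 RW=1 US=1 PS=0]
  L1: frame=0x3D idx=7 entry=0x41007 [P=1 RW=1 US=1 PS=0]
  L2: frame=0x41 idx=15 entry=0x44007 [P=1 RW=1 US=1 PS=0]
  ✓ 0x444E8  — 3 lookups
#2 VA=0xC1E1B5D7 (r,kernel):
  L0: frame=0x31 idx=3 entry=0x45007 [P=1 RW=1 US=1 PS=0]
  L1: frame=0x45 idx=15 entry=0x47007 [P=1 RW=1 US=1 PS=0]
  L2: frame=0x47 idx=27 entry=0x4A007 [P=1 RW=1 US=1 PS=0]
  ✓ 0x4A5D7  — 3 lookups
#3 VA=0x581A14B5A (r,kernel):
  L0: frame=0x31 idx=22 entry=0x4B007 [P=1 RW=1 US=1 PS=0]
  L1: frame=0x4B idx=13 entry=0x4E007 [P=1 RW=1 US=1 PS=0]
  L2: frame=0x4E idx=20 entry=0x52007 [P=1 RW=1 US=1 PS=0]
  ✓ 0x52B5A  — 3 lookups

Access #2 PA: 0x4A5D7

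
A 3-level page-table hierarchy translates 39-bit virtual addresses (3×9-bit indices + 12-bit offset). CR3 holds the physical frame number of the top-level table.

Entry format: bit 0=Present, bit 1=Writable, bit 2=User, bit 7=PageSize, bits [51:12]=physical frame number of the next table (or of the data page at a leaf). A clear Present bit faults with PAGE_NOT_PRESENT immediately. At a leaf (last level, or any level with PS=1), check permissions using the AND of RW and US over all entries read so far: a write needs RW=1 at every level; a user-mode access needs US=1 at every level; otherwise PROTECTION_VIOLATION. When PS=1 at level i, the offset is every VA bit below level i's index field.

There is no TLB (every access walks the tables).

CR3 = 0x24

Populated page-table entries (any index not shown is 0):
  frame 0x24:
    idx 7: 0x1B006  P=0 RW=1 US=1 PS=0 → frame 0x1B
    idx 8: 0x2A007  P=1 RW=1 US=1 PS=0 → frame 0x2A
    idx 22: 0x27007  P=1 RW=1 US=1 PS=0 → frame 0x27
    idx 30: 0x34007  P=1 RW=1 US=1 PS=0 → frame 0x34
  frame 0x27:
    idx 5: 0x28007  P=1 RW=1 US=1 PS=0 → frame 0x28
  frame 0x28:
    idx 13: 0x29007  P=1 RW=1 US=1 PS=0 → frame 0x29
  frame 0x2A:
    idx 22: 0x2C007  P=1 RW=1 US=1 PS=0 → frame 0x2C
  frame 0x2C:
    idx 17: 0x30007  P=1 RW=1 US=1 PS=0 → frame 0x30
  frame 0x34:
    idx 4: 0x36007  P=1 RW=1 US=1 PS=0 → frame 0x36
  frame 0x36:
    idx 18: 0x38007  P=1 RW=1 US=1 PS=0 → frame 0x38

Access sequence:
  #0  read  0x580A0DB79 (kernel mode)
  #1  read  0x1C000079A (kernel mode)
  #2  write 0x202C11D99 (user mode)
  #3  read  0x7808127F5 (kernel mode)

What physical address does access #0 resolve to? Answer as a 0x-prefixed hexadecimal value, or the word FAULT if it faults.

Per-access translation:
#0 VA=0x580A0DB79 (r,kernel):
  [0] read 0x24 idx=22: raw=0x27007 flags P=1 W=1 U=1 S=0
  [1] read 0x27 idx=5: raw=0x28007 flags P=1 W=1 U=1 S=0
  [2] read 0x28 idx=13: raw=0x29007 flags P=1 W=1 U=1 S=0
  ⇒ phys 0x29B79  [3 reads]
#1 VA=0x1C000079A (r,kernel):
  [0] read 0x24 idx=7: raw=0x1B006 flags P=0 W=1 U=1 S=0
  → PAGE_NOT_PRESENT  (1 entries read)
#2 VA=0x202C11D99 (w,user):
  [0] read 0x24 idx=8: raw=0x2A007 flags P=1 W=1 U=1 S=0
  [1] read 0x2A idx=22: raw=0x2C007 flags P=1 W=1 U=1 S=0
  [2] read 0x2C idx=17: raw=0x30007 flags P=1 W=1 U=1 S=0
  ⇒ phys 0x30D99  [3 reads]
#3 VA=0x7808127F5 (r,kernel):
  [0] read 0x24 idx=30: raw=0x34007 flags P=1 W=1 U=1 S=0
  [1] read 0x34 idx=4: raw=0x36007 flags P=1 W=1 U=1 S=0
  [2] read 0x36 idx=18: raw=0x38007 flags P=1 W=1 U=1 S=0
  ⇒ phys 0x387F5  [3 reads]

Access #0 PA: 0x29B79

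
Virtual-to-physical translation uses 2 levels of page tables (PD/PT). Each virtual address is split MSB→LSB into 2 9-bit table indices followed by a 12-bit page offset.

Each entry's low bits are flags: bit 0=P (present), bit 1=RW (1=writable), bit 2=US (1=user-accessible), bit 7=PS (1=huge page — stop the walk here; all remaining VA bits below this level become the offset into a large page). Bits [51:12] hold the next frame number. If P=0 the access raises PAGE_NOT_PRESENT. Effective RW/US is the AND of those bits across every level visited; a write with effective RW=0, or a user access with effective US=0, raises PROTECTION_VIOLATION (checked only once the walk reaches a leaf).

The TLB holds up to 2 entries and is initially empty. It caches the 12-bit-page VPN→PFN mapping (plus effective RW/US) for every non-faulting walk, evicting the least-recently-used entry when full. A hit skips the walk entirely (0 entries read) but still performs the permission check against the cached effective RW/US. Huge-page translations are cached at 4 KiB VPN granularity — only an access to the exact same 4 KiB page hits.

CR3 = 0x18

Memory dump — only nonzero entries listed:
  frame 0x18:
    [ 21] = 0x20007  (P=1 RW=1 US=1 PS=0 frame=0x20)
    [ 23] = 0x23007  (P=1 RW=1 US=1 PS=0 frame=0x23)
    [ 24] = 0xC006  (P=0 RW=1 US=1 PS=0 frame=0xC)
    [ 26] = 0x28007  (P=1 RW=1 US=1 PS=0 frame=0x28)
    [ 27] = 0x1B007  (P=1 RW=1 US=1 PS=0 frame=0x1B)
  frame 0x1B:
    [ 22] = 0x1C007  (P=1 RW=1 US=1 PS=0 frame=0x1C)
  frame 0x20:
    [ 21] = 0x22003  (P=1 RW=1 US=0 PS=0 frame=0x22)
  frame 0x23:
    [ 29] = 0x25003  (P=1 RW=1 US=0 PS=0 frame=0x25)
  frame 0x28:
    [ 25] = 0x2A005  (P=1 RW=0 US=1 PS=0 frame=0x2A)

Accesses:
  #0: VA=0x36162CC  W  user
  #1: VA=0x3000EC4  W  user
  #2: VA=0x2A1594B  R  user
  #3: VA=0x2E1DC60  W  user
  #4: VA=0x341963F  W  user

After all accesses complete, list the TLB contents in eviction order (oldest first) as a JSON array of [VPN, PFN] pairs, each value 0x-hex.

Per-access translation:
#0 VA=0x36162CC (w,user):
  L0: frame=0x18 idx=27 entry=0x1B007 [P=1 RW=1 US=1 PS=0]
  L1: frame=0x1B idx=22 entry=0x1C007 [P=1 RW=1 US=1 PS=0]
  ✓ 0x1C2CC  — 2 lookups
#1 VA=0x3000EC4 (w,user):
  L0: frame=0x18 idx=24 entry=0xC006 [P=0 RW=1 US=1 PS=0]
  ✗ PAGE_NOT_PRESENT  [1 reads]
#2 VA=0x2A1594B (r,user):
  L0: frame=0x18 idx=21 entry=0x20007 [P=1 RW=1 US=1 PS=0]
  L1: frame=0x20 idx=21 entry=0x22003 [P=1 RW=1 US=0 PS=0]
  ✗ PROTECTION_VIOLATION  [2 reads]
#3 VA=0x2E1DC60 (w,user):
  L0: frame=0x18 idx=23 entry=0x23007 [P=1 RW=1 US=1 PS=0]
  L1: frame=0x23 idx=29 entry=0x25003 [P=1 RW=1 US=0 PS=0]
  ✗ PROTECTION_VIOLATION  [2 reads]
#4 VA=0x341963F (w,user):
  L0: frame=0x18 idx=26 entry=0x28007 [P=1 RW=1 US=1 PS=0]
  L1: frame=0x28 idx=25 entry=0x2A005 [P=1 RW=0 US=1 PS=0]
  ✗ PROTECTION_VIOLATION  [2 reads]

TLB: [["0x3616", "0x1C"]]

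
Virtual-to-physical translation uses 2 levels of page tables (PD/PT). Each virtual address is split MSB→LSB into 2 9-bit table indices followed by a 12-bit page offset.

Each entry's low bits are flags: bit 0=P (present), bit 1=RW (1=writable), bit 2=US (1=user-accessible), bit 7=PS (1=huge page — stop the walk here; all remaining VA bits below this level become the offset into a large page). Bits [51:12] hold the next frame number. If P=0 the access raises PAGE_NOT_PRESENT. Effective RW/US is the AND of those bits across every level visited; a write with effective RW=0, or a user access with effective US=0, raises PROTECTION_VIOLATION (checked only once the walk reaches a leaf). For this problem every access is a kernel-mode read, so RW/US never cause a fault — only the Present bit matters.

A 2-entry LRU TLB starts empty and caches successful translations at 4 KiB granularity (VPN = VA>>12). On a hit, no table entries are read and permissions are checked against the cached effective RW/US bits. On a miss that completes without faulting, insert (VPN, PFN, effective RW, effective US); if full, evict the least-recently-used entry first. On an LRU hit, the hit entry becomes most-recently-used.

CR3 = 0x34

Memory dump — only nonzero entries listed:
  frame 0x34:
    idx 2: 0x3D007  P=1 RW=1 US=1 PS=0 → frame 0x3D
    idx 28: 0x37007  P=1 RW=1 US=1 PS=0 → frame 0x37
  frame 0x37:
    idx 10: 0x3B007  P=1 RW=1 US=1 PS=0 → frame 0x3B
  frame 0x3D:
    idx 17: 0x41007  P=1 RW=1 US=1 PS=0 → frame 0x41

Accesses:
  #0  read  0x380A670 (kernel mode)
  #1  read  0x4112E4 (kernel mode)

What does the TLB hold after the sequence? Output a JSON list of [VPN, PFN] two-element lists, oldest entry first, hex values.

Per-access translation:
#0 VA=0x380A670 (r,kernel):
  lvl0: tbl 0x34, slot 28 ⇒ 0x37007 (P1/RW1/US1/PS0)
  lvl1: tbl 0x37, slot 10 ⇒ 0x3B007 (P1/RW1/US1/PS0)
  ⇒ phys 0x3B670  [2 reads]
#1 VA=0x4112E4 (r,kernel):
  lvl0: tbl 0x34, slot 2 ⇒ 0x3D007 (P1/RW1/US1/PS0)
  lvl1: tbl 0x3D, slot 17 ⇒ 0x41007 (P1/RW1/US1/PS0)
  ⇒ phys 0x412E4  [2 reads]

TLB: [["0x380A", "0x3B"], ["0x411", "0x41"]]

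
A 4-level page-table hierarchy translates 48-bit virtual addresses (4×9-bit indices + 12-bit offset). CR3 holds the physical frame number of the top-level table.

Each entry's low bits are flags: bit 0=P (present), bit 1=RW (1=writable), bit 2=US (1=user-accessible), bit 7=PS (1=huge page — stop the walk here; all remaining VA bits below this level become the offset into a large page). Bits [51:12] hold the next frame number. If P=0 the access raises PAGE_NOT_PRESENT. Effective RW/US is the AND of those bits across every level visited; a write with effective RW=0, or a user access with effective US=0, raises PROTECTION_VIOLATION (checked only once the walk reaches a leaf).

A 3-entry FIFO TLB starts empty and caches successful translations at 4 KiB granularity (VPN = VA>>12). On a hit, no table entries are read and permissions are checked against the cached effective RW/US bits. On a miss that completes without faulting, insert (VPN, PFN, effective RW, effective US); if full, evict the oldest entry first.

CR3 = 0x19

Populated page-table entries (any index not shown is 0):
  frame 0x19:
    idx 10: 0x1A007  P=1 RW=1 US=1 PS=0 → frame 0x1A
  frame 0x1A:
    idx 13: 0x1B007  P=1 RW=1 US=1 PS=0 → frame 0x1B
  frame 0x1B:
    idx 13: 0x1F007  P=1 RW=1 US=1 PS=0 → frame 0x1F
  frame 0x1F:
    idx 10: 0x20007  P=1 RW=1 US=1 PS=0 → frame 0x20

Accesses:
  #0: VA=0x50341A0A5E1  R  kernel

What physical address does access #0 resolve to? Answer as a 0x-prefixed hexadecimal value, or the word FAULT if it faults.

Trace:
#0 VA=0x50341A0A5E1 (r,kernel):
  [0] read 0x19 idx=10: raw=0x1A007 flags P=1 W=1 U=1 S=0
  [1] read 0x1A idx=13: raw=0x1B007 flags P=1 W=1 U=1 S=0
  [2] read 0x1B idx=13: raw=0x1F007 flags P=1 W=1 U=1 S=0
  [3] read 0x1F idx=10: raw=0x20007 flags P=1 W=1 U=1 S=0
  ✓ 0x205E1  — 4 lookups

Access #0 PA: 0x205E1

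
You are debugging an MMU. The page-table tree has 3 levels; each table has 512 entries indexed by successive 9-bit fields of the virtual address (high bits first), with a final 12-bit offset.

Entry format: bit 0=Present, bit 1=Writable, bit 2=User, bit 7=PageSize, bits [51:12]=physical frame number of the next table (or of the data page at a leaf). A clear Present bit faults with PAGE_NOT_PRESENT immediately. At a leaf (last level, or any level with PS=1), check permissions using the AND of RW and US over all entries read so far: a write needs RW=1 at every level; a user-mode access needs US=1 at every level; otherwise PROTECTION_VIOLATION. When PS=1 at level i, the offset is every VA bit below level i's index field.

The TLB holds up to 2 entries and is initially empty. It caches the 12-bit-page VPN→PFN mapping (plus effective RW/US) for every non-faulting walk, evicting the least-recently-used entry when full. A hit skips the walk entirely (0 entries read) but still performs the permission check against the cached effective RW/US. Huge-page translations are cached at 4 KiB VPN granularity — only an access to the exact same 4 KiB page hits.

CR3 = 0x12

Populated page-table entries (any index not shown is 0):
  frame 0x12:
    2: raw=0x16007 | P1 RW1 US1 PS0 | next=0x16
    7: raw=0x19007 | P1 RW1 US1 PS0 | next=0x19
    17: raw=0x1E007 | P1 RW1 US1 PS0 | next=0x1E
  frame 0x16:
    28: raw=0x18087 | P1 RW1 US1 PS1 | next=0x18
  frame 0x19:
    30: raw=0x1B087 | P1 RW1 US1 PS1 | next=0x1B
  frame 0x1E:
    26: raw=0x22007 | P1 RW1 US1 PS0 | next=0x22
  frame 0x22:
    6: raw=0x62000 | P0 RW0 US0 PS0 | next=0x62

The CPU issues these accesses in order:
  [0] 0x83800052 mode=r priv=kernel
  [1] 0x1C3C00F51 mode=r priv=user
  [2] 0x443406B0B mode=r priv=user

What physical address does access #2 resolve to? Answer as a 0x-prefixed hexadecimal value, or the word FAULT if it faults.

Per-access translation:
#0 VA=0x83800052 (r,kernel):
  L0: frame=0x12 idx=2 entry=0x16007 [P=1 RW=1 US=1 PS=0]
  L1: frame=0x16 idx=28 entry=0x18087 [P=1 RW=1 US=1 PS=1]
  ✓ 0x18052 (huge @L1)  — 2 lookups
#1 VA=0x1C3C00F51 (r,user):
  L0: frame=0x12 idx=7 entry=0x19007 [P=1 RW=1 US=1 PS=0]
  L1: frame=0x19 idx=30 entry=0x1B087 [P=1 RW=1 US=1 PS=1]
  ✓ 0x1BF51 (huge @L1)  — 2 lookups
#2 VA=0x443406B0B (r,user):
  L0: frame=0x12 idx=17 entry=0x1E007 [P=1 RW=1 US=1 PS=0]
  L1: frame=0x1E idx=26 entry=0x22007 [P=1 RW=1 US=1 PS=0]
  L2: frame=0x22 idx=6 entry=0x62000 [P=0 RW=0 US=0 PS=0]
  ✗ PAGE_NOT_PRESENT  [3 reads]

Access #2 PA: FAULT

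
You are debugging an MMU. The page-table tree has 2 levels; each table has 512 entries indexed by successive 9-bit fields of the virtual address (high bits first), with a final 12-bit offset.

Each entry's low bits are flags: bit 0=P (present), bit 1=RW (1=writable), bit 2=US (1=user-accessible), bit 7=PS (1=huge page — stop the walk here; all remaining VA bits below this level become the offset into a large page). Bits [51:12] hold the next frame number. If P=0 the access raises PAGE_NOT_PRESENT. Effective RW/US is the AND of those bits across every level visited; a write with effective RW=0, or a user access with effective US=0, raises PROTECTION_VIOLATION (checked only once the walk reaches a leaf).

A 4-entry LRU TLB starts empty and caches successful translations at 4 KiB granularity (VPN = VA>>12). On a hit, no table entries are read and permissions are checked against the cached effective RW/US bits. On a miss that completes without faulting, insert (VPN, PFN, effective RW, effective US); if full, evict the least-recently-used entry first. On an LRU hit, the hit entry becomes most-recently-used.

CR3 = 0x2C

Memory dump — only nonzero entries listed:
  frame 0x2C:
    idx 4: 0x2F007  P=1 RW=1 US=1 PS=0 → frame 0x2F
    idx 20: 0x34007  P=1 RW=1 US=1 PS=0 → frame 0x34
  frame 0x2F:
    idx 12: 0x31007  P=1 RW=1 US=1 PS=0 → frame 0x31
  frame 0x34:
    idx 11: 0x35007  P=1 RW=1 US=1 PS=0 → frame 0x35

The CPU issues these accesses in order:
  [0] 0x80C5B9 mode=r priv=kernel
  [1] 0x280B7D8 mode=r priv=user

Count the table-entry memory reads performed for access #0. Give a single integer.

Walk each access:
#0 VA=0x80C5B9 (r,kernel):
  L0 @0x2C[4] → 0x2F007  P=1,RW=1,US=1,PS=0
  L1 @0x2F[12] → 0x31007  P=1,RW=1,US=1,PS=0
  ✓ 0x315B9  — 2 lookups
#1 VA=0x280B7D8 (r,user):
  L0 @0x2C[20] → 0x34007  P=1,RW=1,US=1,PS=0
  L1 @0x34[11] → 0x35007  P=1,RW=1,US=1,PS=0
  ✓ 0x357D8  — 2 lookups

Entries read for #0: 2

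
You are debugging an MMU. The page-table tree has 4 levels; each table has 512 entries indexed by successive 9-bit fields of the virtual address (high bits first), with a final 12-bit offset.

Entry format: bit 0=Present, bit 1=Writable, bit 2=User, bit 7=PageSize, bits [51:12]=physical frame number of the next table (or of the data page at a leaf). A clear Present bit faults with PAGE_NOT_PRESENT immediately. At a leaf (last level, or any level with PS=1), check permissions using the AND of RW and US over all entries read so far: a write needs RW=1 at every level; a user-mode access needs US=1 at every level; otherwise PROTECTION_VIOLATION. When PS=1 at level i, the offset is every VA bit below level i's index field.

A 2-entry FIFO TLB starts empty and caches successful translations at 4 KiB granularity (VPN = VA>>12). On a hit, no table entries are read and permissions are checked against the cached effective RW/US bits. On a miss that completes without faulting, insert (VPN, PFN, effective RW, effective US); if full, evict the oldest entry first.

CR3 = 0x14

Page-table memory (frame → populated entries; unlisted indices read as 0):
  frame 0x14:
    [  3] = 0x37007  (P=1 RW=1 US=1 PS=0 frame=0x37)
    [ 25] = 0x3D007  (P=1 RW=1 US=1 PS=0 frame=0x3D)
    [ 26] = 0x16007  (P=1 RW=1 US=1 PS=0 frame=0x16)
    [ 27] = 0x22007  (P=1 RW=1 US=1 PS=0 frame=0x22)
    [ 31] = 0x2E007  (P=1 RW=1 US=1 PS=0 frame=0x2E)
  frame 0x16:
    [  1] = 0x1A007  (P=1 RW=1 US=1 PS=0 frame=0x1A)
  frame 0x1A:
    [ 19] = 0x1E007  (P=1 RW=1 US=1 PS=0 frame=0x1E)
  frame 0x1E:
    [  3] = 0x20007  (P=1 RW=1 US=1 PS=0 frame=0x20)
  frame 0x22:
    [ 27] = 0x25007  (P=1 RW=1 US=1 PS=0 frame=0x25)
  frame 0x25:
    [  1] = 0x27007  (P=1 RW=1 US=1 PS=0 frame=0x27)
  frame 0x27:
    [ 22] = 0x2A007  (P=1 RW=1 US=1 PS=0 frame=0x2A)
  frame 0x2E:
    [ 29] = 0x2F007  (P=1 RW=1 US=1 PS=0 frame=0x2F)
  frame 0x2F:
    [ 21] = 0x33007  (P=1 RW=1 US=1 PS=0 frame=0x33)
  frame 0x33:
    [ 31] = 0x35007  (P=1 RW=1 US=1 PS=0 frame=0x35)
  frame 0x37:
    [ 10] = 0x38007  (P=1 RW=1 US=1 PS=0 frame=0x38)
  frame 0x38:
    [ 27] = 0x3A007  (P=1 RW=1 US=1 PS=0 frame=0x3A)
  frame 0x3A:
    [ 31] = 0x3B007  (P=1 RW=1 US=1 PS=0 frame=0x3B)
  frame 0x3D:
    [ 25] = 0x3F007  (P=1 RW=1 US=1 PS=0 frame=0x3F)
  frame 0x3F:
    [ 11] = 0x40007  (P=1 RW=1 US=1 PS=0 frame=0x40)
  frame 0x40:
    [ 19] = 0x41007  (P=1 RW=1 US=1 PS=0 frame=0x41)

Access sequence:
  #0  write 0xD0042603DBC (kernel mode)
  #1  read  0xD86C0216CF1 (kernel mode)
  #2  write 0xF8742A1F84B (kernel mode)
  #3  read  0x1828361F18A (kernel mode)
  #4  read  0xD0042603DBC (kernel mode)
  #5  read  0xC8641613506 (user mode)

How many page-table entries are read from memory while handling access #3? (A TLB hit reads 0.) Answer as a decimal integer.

Trace:
#0 VA=0xD0042603DBC (w,kernel):
  [0] read 0x14 idx=26: raw=0x16007 flags P=1 W=1 U=1 S=0
  [1] read 0x16 idx=1: raw=0x1A007 flags P=1 W=1 U=1 S=0
  [2] read 0x1A idx=19: raw=0x1E007 flags P=1 W=1 U=1 S=0
  [3] read 0x1E idx=3: raw=0x20007 flags P=1 W=1 U=1 S=0
  ⇒ phys 0x20DBC  [4 reads]
#1 VA=0xD86C0216CF1 (r,kernel):
  [0] read 0x14 idx=27: raw=0x22007 flags P=1 W=1 U=1 S=0
  [1] read 0x22 idx=27: raw=0x25007 flags P=1 W=1 U=1 S=0
  [2] read 0x25 idx=1: raw=0x27007 flags P=1 W=1 U=1 S=0
  [3] read 0x27 idx=22: raw=0x2A007 flags P=1 W=1 U=1 S=0
  ⇒ phys 0x2ACF1  [4 reads]
#2 VA=0xF8742A1F84B (w,kernel):
  [0] read 0x14 idx=31: raw=0x2E007 flags P=1 W=1 U=1 S=0
  [1] read 0x2E idx=29: raw=0x2F007 flags P=1 W=1 U=1 S=0
  [2] read 0x2F idx=21: raw=0x33007 flags P=1 W=1 U=1 S=0
  [3] read 0x33 idx=31: raw=0x35007 flags P=1 W=1 U=1 S=0
  ⇒ phys 0x3584B  [4 reads]
#3 VA=0x1828361F18A (r,kernel):
  [0] read 0x14 idx=3: raw=0x37007 flags P=1 W=1 U=1 S=0
  [1] read 0x37 idx=10: raw=0x38007 flags P=1 W=1 U=1 S=0
  [2] read 0x38 idx=27: raw=0x3A007 flags P=1 W=1 U=1 S=0
  [3] read 0x3A idx=31: raw=0x3B007 flags P=1 W=1 U=1 S=0
  ⇒ phys 0x3B18A  [4 reads]
#4 VA=0xD0042603DBC (r,kernel):
  [0] read 0x14 idx=26: raw=0x16007 flags P=1 W=1 U=1 S=0
  [1] read 0x16 idx=1: raw=0x1A007 flags P=1 W=1 U=1 S=0
  [2] read 0x1A idx=19: raw=0x1E007 flags P=1 W=1 U=1 S=0
  [3] read 0x1E idx=3: raw=0x20007 flags P=1 W=1 U=1 S=0
  ⇒ phys 0x20DBC  [4 reads]
#5 VA=0xC8641613506 (r,user):
  [0] read 0x14 idx=25: raw=0x3D007 flags P=1 W=1 U=1 S=0
  [1] read 0x3D idx=25: raw=0x3F007 flags P=1 W=1 U=1 S=0
  [2] read 0x3F idx=11: raw=0x40007 flags P=1 W=1 U=1 S=0
  [3] read 0x40 idx=19: raw=0x41007 flags P=1 W=1 U=1 S=0
  ⇒ phys 0x41506  [4 reads]

Entries read for #3: 4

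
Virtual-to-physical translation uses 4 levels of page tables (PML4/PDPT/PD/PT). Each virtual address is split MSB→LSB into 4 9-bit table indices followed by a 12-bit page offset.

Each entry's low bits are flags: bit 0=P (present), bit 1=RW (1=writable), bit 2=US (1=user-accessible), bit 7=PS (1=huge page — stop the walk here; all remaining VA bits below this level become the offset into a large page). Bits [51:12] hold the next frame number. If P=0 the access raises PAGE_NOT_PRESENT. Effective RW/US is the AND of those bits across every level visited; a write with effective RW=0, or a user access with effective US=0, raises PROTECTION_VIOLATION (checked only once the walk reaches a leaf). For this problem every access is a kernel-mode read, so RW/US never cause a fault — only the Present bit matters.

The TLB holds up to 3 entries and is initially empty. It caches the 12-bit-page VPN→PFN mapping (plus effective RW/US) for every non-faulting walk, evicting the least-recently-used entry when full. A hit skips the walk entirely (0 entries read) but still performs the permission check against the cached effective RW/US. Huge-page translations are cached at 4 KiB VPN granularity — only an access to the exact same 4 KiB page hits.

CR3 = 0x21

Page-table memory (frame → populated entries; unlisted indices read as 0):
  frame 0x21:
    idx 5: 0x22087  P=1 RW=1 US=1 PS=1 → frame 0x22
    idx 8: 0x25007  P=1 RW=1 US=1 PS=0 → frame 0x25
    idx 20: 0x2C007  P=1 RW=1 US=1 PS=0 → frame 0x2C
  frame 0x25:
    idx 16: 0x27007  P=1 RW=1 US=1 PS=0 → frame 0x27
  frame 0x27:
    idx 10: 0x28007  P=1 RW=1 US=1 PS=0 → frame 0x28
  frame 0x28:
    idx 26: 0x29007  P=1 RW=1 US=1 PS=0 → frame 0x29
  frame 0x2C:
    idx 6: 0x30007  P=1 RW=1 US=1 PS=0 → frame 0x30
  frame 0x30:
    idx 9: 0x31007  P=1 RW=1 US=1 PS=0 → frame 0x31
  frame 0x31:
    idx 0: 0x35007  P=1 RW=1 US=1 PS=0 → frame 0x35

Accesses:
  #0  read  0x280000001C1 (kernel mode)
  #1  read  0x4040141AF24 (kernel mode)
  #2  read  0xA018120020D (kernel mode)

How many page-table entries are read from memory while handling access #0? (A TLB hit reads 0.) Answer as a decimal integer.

Walk each access:
#0 VA=0x280000001C1 (r,kernel):
  L0: frame=0x21 idx=5 entry=0x22087 [P=1 RW=1 US=1 PS=1]
  → PA=0x221C1 (huge @L0)  (1 entries read)
#1 VA=0x4040141AF24 (r,kernel):
  L0: frame=0x21 idx=8 entry=0x25007 [P=1 RW=1 US=1 PS=0]
  L1: frame=0x25 idx=16 entry=0x27007 [P=1 RW=1 US=1 PS=0]
  L2: frame=0x27 idx=10 entry=0x28007 [P=1 RW=1 US=1 PS=0]
  L3: frame=0x28 idx=26 entry=0x29007 [P=1 RW=1 US=1 PS=0]
  → PA=0x29F24  (4 entries read)
#2 VA=0xA018120020D (r,kernel):
  L0: frame=0x21 idx=20 entry=0x2C007 [P=1 RW=1 US=1 PS=0]
  L1: frame=0x2C idx=6 entry=0x30007 [P=1 RW=1 US=1 PS=0]
  L2: frame=0x30 idx=9 entry=0x31007 [P=1 RW=1 US=1 PS=0]
  L3: frame=0x31 idx=0 entry=0x35007 [P=1 RW=1 US=1 PS=0]
  → PA=0x3520D  (4 entries read)

Entries read for #0: 1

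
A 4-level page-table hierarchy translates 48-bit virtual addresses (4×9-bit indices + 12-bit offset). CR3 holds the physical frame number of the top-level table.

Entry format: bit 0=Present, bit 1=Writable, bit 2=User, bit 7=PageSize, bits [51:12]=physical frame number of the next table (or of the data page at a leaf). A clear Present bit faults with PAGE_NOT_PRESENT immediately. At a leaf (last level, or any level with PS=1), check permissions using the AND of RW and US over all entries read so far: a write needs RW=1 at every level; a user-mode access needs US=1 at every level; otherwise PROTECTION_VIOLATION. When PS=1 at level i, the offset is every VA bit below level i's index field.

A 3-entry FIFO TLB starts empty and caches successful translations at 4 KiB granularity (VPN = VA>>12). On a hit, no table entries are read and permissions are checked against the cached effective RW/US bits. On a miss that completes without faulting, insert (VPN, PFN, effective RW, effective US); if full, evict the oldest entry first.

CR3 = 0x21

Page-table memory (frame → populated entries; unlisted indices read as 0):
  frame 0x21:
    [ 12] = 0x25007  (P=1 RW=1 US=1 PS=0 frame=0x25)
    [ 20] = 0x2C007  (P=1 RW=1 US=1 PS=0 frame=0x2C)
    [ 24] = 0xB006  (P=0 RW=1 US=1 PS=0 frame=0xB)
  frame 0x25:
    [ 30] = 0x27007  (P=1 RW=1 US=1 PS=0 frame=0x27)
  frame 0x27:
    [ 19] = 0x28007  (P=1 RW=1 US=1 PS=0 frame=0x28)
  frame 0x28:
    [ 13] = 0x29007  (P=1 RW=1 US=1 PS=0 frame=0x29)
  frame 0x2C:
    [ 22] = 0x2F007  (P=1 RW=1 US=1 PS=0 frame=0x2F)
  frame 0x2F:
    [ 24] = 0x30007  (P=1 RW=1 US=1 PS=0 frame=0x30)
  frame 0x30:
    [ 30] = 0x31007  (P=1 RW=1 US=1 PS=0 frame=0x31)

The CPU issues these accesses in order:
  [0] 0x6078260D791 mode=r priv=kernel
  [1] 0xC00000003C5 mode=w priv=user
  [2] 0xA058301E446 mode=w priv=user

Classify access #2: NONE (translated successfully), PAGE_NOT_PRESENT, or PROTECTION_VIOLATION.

Trace:
#0 VA=0x6078260D791 (r,kernel):
  L0: frame=0x21 idx=12 entry=0x25007 [P=1 RW=1 US=1 PS=0]
  L1: frame=0x25 idx=30 entry=0x27007 [P=1 RW=1 US=1 PS=0]
  L2: frame=0x27 idx=19 entry=0x28007 [P=1 RW=1 US=1 PS=0]
  L3: frame=0x28 idx=13 entry=0x29007 [P=1 RW=1 US=1 PS=0]
  ⇒ phys 0x29791  [4 reads]
#1 VA=0xC00000003C5 (w,user):
  L0: frame=0x21 idx=24 entry=0xB006 [P=0 RW=1 US=1 PS=0]
  ⇒ fault: PAGE_NOT_PRESENT  — 1 lookups
#2 VA=0xA058301E446 (w,user):
  L0: frame=0x21 idx=20 entry=0x2C007 [P=1 RW=1 US=1 PS=0]
  L1: frame=0x2C idx=22 entry=0x2F007 [P=1 RW=1 US=1 PS=0]
  L2: frame=0x2F idx=24 entry=0x30007 [P=1 RW=1 US=1 PS=0]
  L3: frame=0x30 idx=30 entry=0x31007 [P=1 RW=1 US=1 PS=0]
  ⇒ phys 0x31446  [4 reads]

Access #2 fault: NONE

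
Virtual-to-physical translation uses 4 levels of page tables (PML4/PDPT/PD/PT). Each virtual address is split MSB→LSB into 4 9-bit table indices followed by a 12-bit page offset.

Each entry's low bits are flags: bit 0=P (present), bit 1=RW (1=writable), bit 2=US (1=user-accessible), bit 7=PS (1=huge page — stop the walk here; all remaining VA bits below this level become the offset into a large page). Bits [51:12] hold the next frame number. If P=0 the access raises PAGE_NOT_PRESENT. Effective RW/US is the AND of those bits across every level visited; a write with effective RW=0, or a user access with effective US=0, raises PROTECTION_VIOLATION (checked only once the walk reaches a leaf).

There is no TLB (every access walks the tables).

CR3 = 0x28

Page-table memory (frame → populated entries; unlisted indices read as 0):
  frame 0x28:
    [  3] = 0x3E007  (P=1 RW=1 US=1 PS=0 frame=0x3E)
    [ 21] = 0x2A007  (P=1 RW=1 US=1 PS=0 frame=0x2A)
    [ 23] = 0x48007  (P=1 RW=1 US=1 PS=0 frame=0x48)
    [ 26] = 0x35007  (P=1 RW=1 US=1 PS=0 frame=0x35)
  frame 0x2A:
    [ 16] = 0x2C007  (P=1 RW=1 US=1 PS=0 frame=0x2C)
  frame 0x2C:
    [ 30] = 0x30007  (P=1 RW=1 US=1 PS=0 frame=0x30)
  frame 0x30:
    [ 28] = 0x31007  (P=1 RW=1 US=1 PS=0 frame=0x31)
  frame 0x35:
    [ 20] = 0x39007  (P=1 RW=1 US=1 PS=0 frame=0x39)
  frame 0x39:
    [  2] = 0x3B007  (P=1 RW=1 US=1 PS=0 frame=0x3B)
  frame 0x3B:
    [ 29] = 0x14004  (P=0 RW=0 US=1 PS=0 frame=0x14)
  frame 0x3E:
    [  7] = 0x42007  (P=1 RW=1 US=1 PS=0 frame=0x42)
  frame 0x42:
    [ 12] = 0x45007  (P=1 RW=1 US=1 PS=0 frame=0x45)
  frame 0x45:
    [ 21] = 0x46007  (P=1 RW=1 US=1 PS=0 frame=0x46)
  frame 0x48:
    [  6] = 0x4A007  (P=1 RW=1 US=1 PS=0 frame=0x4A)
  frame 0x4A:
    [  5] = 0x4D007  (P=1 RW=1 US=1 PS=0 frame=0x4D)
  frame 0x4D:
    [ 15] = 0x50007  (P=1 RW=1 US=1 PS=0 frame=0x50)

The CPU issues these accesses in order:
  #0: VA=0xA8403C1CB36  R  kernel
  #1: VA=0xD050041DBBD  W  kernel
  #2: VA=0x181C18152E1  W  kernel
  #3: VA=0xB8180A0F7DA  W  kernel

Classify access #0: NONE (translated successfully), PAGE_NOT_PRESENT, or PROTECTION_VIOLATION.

Walk each access:
#0 VA=0xA8403C1CB36 (r,kernel):
  lvl0: tbl 0x28, slot 21 ⇒ 0x2A007 (P1/RW1/US1/PS0)
  lvl1: tbl 0x2A, slot 16 ⇒ 0x2C007 (P1/RW1/US1/PS0)
  lvl2: tbl 0x2C, slot 30 ⇒ 0x30007 (P1/RW1/US1/PS0)
  lvl3: tbl 0x30, slot 28 ⇒ 0x31007 (P1/RW1/US1/PS0)
  ✓ 0x31B36  — 4 lookups
#1 VA=0xD050041DBBD (w,kernel):
  lvl0: tbl 0x28, slot 26 ⇒ 0x35007 (P1/RW1/US1/PS0)
  lvl1: tbl 0x35, slot 20 ⇒ 0x39007 (P1/RW1/US1/PS0)
  lvl2: tbl 0x39, slot 2 ⇒ 0x3B007 (P1/RW1/US1/PS0)
  lvl3: tbl 0x3B, slot 29 ⇒ 0x14004 (P0/RW0/US1/PS0)
  ⇒ fault: PAGE_NOT_PRESENT  — 4 lookups
#2 VA=0x181C18152E1 (w,kernel):
  lvl0: tbl 0x28, slot 3 ⇒ 0x3E007 (P1/RW1/US1/PS0)
  lvl1: tbl 0x3E, slot 7 ⇒ 0x42007 (P1/RW1/US1/PS0)
  lvl2: tbl 0x42, slot 12 ⇒ 0x45007 (P1/RW1/US1/PS0)
  lvl3: tbl 0x45, slot 21 ⇒ 0x46007 (P1/RW1/US1/PS0)
  ✓ 0x462E1  — 4 lookups
#3 VA=0xB8180A0F7DA (w,kernel):
  lvl0: tbl 0x28, slot 23 ⇒ 0x48007 (P1/RW1/US1/PS0)
  lvl1: tbl 0x48, slot 6 ⇒ 0x4A007 (P1/RW1/US1/PS0)
  lvl2: tbl 0x4A, slot 5 ⇒ 0x4D007 (P1/RW1/US1/PS0)
  lvl3: tbl 0x4D, slot 15 ⇒ 0x50007 (P1/RW1/US1/PS0)
  ✓ 0x507DA  — 4 lookups

Access #0 fault: NONE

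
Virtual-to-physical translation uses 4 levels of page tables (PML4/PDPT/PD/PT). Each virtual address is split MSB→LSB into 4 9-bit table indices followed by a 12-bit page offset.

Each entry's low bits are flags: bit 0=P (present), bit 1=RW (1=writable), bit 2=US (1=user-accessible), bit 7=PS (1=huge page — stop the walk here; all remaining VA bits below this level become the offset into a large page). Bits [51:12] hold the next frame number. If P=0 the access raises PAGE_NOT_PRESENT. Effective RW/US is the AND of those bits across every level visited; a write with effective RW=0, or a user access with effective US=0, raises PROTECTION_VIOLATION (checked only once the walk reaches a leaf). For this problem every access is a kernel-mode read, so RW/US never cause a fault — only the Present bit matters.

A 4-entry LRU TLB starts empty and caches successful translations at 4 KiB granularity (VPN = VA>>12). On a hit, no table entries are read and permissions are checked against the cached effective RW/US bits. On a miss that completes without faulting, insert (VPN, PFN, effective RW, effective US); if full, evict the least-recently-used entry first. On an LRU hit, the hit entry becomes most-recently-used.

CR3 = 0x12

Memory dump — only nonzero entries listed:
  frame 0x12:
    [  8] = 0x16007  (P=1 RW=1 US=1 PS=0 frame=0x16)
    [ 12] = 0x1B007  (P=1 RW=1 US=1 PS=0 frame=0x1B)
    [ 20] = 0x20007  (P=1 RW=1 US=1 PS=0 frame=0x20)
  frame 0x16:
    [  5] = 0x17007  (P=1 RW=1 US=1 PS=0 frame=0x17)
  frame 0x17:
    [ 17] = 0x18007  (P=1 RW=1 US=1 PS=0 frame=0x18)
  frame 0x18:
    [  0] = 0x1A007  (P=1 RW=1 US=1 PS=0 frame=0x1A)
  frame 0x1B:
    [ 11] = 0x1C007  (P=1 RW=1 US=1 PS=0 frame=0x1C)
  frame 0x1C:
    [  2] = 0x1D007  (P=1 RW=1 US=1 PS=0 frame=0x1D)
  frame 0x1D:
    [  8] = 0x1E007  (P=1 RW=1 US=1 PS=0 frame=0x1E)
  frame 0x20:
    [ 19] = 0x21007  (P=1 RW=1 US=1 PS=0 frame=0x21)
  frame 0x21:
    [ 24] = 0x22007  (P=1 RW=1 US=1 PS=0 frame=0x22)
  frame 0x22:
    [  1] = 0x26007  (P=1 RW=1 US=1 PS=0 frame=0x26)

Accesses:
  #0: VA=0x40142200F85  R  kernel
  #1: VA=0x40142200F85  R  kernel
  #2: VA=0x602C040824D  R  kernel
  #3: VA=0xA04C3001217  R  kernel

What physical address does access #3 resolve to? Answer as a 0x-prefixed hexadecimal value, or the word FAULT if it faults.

Walk each access:
#0 VA=0x40142200F85 (r,kernel):
  L0 @0x12[8] → 0x16007  P=1,RW=1,US=1,PS=0
  L1 @0x16[5] → 0x17007  P=1,RW=1,US=1,PS=0
  L2 @0x17[17] → 0x18007  P=1,RW=1,US=1,PS=0
  L3 @0x18[0] → 0x1A007  P=1,RW=1,US=1,PS=0
  → PA=0x1AF85  (4 entries read)
#1 VA=0x40142200F85 (r,kernel):
  TLB hit vpn=0x40142200 → PA=0x1AF85
#2 VA=0x602C040824D (r,kernel):
  L0 @0x12[12] → 0x1B007  P=1,RW=1,US=1,PS=0
  L1 @0x1B[11] → 0x1C007  P=1,RW=1,US=1,PS=0
  L2 @0x1C[2] → 0x1D007  P=1,RW=1,US=1,PS=0
  L3 @0x1D[8] → 0x1E007  P=1,RW=1,US=1,PS=0
  → PA=0x1E24D  (4 entries read)
#3 VA=0xA04C3001217 (r,kernel):
  L0 @0x12[20] → 0x20007  P=1,RW=1,US=1,PS=0
  L1 @0x20[19] → 0x21007  P=1,RW=1,US=1,PS=0
  L2 @0x21[24] → 0x22007  P=1,RW=1,US=1,PS=0
  L3 @0x22[1] → 0x26007  P=1,RW=1,US=1,PS=0
  → PA=0x26217  (4 entries read)

Access #3 PA: 0x26217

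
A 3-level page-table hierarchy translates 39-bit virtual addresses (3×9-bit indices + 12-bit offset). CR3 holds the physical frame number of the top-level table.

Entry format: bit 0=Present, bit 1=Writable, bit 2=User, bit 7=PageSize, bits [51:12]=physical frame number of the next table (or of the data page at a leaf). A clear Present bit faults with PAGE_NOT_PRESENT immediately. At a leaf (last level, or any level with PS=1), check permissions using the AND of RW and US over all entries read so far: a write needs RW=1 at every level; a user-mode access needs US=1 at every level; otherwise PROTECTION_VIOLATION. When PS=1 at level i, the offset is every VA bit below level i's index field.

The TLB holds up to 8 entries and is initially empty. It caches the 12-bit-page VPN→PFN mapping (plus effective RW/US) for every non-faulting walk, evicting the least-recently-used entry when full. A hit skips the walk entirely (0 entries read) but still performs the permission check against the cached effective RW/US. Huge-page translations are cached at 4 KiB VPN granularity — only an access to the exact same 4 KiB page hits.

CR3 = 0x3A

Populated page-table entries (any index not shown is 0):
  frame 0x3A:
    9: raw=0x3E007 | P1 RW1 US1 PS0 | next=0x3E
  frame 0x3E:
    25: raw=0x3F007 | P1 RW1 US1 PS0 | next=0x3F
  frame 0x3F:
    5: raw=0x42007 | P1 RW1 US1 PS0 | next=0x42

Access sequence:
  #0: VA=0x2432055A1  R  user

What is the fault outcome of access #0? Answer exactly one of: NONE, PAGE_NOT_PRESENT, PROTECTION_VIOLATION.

Walk each access:
#0 VA=0x2432055A1 (r,user):
  L0: frame=0x3A idx=9 entry=0x3E007 [P=1 RW=1 US=1 PS=0]
  L1: frame=0x3E idx=25 entry=0x3F007 [P=1 RW=1 US=1 PS=0]
  L2: frame=0x3F idx=5 entry=0x42007 [P=1 RW=1 US=1 PS=0]
  ⇒ phys 0x425A1  [3 reads]

Access #0 fault: NONE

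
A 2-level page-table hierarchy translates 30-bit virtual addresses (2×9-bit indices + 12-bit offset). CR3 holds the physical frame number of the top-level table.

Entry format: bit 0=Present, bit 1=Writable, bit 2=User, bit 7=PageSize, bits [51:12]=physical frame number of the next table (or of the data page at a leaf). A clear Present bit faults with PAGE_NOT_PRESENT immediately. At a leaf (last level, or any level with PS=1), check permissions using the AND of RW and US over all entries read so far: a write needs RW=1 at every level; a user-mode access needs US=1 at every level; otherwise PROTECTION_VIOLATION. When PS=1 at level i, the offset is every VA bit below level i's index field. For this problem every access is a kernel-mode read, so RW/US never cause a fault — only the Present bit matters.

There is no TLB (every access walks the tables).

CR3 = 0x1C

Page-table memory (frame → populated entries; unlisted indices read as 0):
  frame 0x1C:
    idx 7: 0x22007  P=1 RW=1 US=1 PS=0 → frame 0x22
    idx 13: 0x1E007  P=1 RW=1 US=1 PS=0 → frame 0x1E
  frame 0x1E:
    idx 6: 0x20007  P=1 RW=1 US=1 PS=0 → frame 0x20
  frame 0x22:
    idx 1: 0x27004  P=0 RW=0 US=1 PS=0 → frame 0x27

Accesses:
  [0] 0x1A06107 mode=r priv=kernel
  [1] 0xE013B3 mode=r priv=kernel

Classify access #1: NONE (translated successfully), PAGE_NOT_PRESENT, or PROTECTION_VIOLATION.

Walk each access:
#0 VA=0x1A06107 (r,kernel):
  L0: frame=0x1C idx=13 entry=0x1E007 [P=1 RW=1 US=1 PS=0]
  L1: frame=0x1E idx=6 entry=0x20007 [P=1 RW=1 US=1 PS=0]
  → PA=0x20107  (2 entries read)
#1 VA=0xE013B3 (r,kernel):
  L0: frame=0x1C idx=7 entry=0x22007 [P=1 RW=1 US=1 PS=0]
  L1: frame=0x22 idx=1 entry=0x27004 [P=0 RW=0 US=1 PS=0]
  → PAGE_NOT_PRESENT  (2 entries read)

Access #1 fault: PAGE_NOT_PRESENT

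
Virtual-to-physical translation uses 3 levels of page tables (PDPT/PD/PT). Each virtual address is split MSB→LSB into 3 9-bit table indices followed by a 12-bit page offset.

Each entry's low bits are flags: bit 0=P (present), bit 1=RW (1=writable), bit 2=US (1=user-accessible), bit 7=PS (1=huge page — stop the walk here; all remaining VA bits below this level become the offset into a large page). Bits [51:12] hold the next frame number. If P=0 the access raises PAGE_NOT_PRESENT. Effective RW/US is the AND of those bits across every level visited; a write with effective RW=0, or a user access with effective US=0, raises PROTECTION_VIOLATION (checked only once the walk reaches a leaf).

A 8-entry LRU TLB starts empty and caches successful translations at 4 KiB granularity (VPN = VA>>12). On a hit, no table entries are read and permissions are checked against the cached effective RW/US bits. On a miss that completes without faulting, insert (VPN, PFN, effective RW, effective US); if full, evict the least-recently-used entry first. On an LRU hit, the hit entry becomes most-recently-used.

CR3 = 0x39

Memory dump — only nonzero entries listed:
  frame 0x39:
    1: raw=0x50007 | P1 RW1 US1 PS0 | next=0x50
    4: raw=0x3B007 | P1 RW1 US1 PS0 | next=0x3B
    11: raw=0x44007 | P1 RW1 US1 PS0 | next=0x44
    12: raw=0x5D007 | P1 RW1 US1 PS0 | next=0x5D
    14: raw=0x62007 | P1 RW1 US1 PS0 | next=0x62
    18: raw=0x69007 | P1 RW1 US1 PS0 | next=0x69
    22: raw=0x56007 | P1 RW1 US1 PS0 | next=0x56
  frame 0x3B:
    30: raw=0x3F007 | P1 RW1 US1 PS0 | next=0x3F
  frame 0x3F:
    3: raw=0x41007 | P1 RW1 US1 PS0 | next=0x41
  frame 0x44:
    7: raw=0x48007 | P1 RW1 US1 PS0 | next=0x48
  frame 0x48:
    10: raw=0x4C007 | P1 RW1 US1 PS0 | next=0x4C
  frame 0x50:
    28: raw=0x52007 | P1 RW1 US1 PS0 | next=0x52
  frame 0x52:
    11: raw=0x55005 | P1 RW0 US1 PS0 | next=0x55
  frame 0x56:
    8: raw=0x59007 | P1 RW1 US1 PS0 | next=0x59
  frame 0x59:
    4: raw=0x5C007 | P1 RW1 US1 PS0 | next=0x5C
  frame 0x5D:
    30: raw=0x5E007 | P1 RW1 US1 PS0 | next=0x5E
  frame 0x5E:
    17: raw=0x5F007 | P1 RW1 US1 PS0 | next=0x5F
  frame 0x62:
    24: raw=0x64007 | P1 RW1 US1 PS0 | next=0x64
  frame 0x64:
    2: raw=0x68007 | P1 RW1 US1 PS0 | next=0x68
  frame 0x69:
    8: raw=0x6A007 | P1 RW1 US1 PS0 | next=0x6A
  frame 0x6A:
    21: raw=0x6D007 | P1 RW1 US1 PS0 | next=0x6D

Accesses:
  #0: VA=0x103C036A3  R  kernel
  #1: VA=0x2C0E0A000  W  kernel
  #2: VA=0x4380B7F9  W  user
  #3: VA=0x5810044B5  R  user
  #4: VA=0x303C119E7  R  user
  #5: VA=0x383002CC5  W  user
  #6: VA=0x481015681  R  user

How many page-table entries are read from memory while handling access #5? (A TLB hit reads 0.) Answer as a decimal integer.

Per-access translation:
#0 VA=0x103C036A3 (r,kernel):
  [0] read 0x39 idx=4: raw=0x3B007 flags P=1 W=1 U=1 S=0
  [1] read 0x3B idx=30: raw=0x3F007 flags P=1 W=1 U=1 S=0
  [2] read 0x3F idx=3: raw=0x41007 flags P=1 W=1 U=1 S=0
  → PA=0x416A3  (3 entries read)
#1 VA=0x2C0E0A000 (w,kernel):
  [0] read 0x39 idx=11: raw=0x44007 flags P=1 W=1 U=1 S=0
  [1] read 0x44 idx=7: raw=0x48007 flags P=1 W=1 U=1 S=0
  [2] read 0x48 idx=10: raw=0x4C007 flags P=1 W=1 U=1 S=0
  → PA=0x4C000  (3 entries read)
#2 VA=0x4380B7F9 (w,user):
  [0] read 0x39 idx=1: raw=0x50007 flags P=1 W=1 U=1 S=0
  [1] read 0x50 idx=28: raw=0x52007 flags P=1 W=1 U=1 S=0
  [2] read 0x52 idx=11: raw=0x55005 flags P=1 W=0 U=1 S=0
  → PROTECTION_VIOLATION  (3 entries read)
#3 VA=0x5810044B5 (r,user):
  [0] read 0x39 idx=22: raw=0x56007 flags P=1 W=1 U=1 S=0
  [1] read 0x56 idx=8: raw=0x59007 flags P=1 W=1 U=1 S=0
  [2] read 0x59 idx=4: raw=0x5C007 flags P=1 W=1 U=1 S=0
  → PA=0x5C4B5  (3 entries read)
#4 VA=0x303C119E7 (r,user):
  [0] read 0x39 idx=12: raw=0x5D007 flags P=1 W=1 U=1 S=0
  [1] read 0x5D idx=30: raw=0x5E007 flags P=1 W=1 U=1 S=0
  [2] read 0x5E idx=17: raw=0x5F007 flags P=1 W=1 U=1 S=0
  → PA=0x5F9E7  (3 entries read)
#5 VA=0x383002CC5 (w,user):
  [0] read 0x39 idx=14: raw=0x62007 flags P=1 W=1 U=1 S=0
  [1] read 0x62 idx=24: raw=0x64007 flags P=1 W=1 U=1 S=0
  [2] read 0x64 idx=2: raw=0x68007 flags P=1 W=1 U=1 S=0
  → PA=0x68CC5  (3 entries read)
#6 VA=0x481015681 (r,user):
  [0] read 0x39 idx=18: raw=0x69007 flags P=1 W=1 U=1 S=0
  [1] read 0x69 idx=8: raw=0x6A007 flags P=1 W=1 U=1 S=0
  [2] read 0x6A idx=21: raw=0x6D007 flags P=1 W=1 U=1 S=0
  → PA=0x6D681  (3 entries read)

Entries read for #5: 3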